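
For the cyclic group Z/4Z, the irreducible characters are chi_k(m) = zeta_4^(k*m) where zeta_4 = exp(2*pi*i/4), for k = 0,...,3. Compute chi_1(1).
chi_1(1) = zeta_4^1 = I

Details: chi_1(1) = zeta_4^(1*1) = zeta_4^1. Since zeta_4^4 = 1, this equals zeta_4^1 = exp(2*pi*i*1/4) = I.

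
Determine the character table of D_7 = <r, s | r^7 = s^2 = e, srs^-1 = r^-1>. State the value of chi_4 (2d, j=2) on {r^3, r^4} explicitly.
Conjugacy classes: {e} of size 1, {r^1, r^6} of size 2, {r^2, r^5} of size 2, {r^3, r^4} of size 2, {s, sr, ..., sr^6} of size 7.
Character table:
  irrep \ class              {e} (size 1)  {r^1, r^6} (size 2)  {r^2, r^5} (size 2)  {r^3, r^4} (size 2)  {s, sr, ..., sr^6} (size 7)
  chi_1 (triv)               1             1                    1                    1                    1                          
  chi_2 (sign: r->1, s->-1)  1             1                    1                    1                    -1                         
  chi_3 (2d, j=1)            2             2*cos(2*pi/7)        -2*cos(3*pi/7)       -2*cos(pi/7)         0                          
  chi_4 (2d, j=2)            2             -2*cos(3*pi/7)       -2*cos(pi/7)         2*cos(2*pi/7)        0                          
  chi_5 (2d, j=3)            2             -2*cos(pi/7)         2*cos(2*pi/7)        -2*cos(3*pi/7)       0                          

Spot check: chi_4 (2d, j=2) on {r^3, r^4} = 2*cos(2*pi/7).

Argument: D_7 has order 2*7 = 14 with 5 conjugacy classes, hence 5 irreducibles. Sum of squared dims 1 + 1 + 4 + 4 + 4 = 14 = |G|. Linear characters come from the abelianisation; the 2-dimensional irreps have character r^k -> 2*cos(2*pi*j*k/7), reflections -> 0.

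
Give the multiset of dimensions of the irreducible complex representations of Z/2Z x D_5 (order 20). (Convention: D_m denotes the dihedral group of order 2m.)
Dimensions: 1, 1, 1, 1, 2, 2, 2, 2

Explanation: There are 8 irreducibles (= number of conjugacy classes). Their dimensions d_i satisfy sum d_i^2 = |G| = 20: 1 + 1 + 1 + 1 + 4 + 4 + 4 + 4 = 20. (For the product with Z/2Z: each of the 2 1-dim characters of Z/2Z tensors with each irrep of D_5, giving 2 copies of each D_5-dimension.)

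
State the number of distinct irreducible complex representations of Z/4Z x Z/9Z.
36

Working: The number of irreducible complex representations of a finite group equals its number of conjugacy classes. Z/4Z x Z/9Z is abelian of order 36, so every element is its own conjugacy class: 36 classes, so Z/4Z x Z/9Z (order 36) has exactly 36 irreducible complex representations.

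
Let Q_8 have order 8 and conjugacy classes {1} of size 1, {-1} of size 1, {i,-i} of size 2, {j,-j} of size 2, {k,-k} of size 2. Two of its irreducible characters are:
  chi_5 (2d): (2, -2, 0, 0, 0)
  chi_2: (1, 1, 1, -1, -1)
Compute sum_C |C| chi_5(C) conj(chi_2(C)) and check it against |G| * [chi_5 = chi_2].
Sum = 0; so <chi_5, chi_2> = 0 (distinct irreducibles are orthogonal).

Solution. Compute term by term over conjugacy classes (|C| * chi_5(C) * conj(chi_2(C))):
  1*(2)*conj(1) + 1*(-2)*conj(1) + 2*(0)*conj(1) + 2*(0)*conj(-1) + 2*(0)*conj(-1)
  = (2) + (-2) + (0) + (0) + (0)
  = 0.
Dividing by |G| = 8 gives 0/8 = 0, matching the row-orthogonality relation <chi_5, chi_2> = [chi_5 = chi_2].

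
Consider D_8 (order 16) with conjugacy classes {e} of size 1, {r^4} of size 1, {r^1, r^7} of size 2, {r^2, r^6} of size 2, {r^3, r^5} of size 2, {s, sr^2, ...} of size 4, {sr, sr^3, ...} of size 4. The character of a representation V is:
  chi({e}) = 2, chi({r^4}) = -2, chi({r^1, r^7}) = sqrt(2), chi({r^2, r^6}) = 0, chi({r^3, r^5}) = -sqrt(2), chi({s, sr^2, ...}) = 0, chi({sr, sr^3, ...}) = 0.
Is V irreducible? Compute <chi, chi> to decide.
Irreducible: <chi, chi> = 1.

<chi, chi> = (1/|G|) sum_C |C| * |chi(C)|^2 = (1/16)[1*|2|^2 + 1*|-2|^2 + 2*|sqrt(2)|^2 + 2*|0|^2 + 2*|-sqrt(2)|^2 + 4*|0|^2 + 4*|0|^2]
  = (1/16)[(4) + (4) + (4) + (0) + (4) + (0) + (0)] = 16/16 = 1.
A character is irreducible iff <chi, chi> = 1, so this representation is irreducible.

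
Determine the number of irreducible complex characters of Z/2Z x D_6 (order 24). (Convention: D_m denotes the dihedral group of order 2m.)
12

Solution. The number of irreducible complex representations of a finite group equals its number of conjugacy classes. For a direct product, #classes(G x H) = #classes(G) * #classes(H). Z/2Z has 2 classes (abelian), D_6 has 6 classes, so 2 * 6 = 12, so Z/2Z x D_6 (order 24) has exactly 12 irreducible complex representations.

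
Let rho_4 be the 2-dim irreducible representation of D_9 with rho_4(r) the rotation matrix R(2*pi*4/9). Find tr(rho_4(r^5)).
chi_{rho_4}(r^5) = 2*cos(2*pi*4*5/9) = 2*cos(40*pi/9)

Explanation: rho_4(r^5) is rotation by angle 2*pi*4*5/9, whose trace is 2*cos(2*pi*4*5/9) = 2*cos(40*pi/9).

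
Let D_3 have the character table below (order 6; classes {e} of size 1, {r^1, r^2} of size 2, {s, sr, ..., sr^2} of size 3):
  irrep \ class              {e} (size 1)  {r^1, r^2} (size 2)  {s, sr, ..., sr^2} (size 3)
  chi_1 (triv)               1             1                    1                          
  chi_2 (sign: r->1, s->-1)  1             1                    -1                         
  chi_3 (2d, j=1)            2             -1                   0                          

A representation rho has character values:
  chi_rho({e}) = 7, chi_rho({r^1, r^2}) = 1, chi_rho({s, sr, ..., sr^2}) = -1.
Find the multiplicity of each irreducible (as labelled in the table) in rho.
Multiplicities: chi_1: 1, chi_2: 2, chi_3: 2.

Proof sketch: Use <chi_rho, chi> = (1/|G|) sum_C |C| * chi_rho(C) * conj(chi(C)) with |G| = 6 for each irreducible chi in the table:
  <chi_rho, chi_1> = (1/6)[1*(7)*conj(1) + 2*(1)*conj(1) + 3*(-1)*conj(1)]
      = (1/6)[(7) + (2) + (-3)] = 6/6 = 1
  <chi_rho, chi_2> = (1/6)[1*(7)*conj(1) + 2*(1)*conj(1) + 3*(-1)*conj(-1)]
      = (1/6)[(7) + (2) + (3)] = 12/6 = 2
  <chi_rho, chi_3> = (1/6)[1*(7)*conj(2) + 2*(1)*conj(-1) + 3*(-1)*conj(0)]
      = (1/6)[(14) + (-2) + (0)] = 12/6 = 2
Dimension check: dim(rho) = sum (mult * dim) = 1*1 + 2*1 + 2*2 = 7 = chi_rho(e) = 7.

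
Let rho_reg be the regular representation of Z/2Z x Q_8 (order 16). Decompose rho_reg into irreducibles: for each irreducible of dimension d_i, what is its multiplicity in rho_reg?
Each irreducible V_i of dimension d_i appears with multiplicity d_i, i.e. rho_reg = (direct sum over all irreducibles V_i) d_i V_i. The irreducible dimensions for Z/2Z x Q_8 are 1, 1, 1, 1, 1, 1, 1, 1, 2, 2: 8 irreducibles of dimension 1, each with multiplicity 1; 2 irreducibles of dimension 2, each with multiplicity 2. Total dimension 8*1*1 + 2*2*2 = 16 = |G|.

Why: General theorem: in the regular representation of a finite group G, each irreducible appears with multiplicity equal to its dimension. Check: dim(rho_reg) = sum d_i^2 = 1 + 1 + 1 + 1 + 1 + 1 + 1 + 1 + 4 + 4 = 16 = |G|.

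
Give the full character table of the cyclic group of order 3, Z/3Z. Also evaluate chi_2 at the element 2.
Character table of Z/3Z (irreps indexed chi_0,...,chi_2 with chi_k(m) = zeta_3^(k*m), zeta_3 = exp(2*pi*i/3)):
  irrep \ class  {0} (size 1)  {1} (size 1)    {2} (size 1)  
  chi_0          1             1               1             
  chi_1          1             exp(2*I*pi/3)   exp(-2*I*pi/3)
  chi_2          1             exp(-2*I*pi/3)  exp(2*I*pi/3) 

Spot check: chi_2(2) = zeta_3^(2*2) = zeta_3^4 = exp(2*I*pi/3).

Z/3Z is abelian, so all 3 irreducible complex representations are 1-dimensional. They are given by chi_k(m) = zeta_3^(k*m) for k = 0,...,2. Row orthogonality: sum_m chi_k(m) conj(chi_l(m)) = 3 * [k = l].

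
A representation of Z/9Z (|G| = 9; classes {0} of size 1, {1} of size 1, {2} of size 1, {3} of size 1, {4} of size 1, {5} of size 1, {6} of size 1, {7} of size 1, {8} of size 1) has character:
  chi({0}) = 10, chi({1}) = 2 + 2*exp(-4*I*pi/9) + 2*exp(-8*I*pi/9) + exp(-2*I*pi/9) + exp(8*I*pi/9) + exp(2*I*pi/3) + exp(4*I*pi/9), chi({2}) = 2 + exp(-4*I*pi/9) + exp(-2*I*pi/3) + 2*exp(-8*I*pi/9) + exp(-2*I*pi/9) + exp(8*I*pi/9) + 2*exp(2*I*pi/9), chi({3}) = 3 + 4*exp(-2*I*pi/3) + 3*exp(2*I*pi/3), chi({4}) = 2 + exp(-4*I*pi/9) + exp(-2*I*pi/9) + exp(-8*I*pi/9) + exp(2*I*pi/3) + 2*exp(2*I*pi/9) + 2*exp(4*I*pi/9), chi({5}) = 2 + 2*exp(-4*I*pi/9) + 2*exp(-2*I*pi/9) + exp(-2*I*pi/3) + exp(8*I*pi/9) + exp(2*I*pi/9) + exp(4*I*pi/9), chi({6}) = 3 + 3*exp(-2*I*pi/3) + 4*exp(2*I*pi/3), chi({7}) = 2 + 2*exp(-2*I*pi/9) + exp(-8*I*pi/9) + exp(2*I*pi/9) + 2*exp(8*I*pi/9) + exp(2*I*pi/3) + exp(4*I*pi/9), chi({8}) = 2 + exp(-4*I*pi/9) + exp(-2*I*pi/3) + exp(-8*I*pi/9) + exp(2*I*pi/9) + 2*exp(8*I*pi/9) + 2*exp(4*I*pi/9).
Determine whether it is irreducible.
Not irreducible (reducible): <chi, chi> = 16 > 1.

Solution. <chi, chi> = (1/|G|) sum_C |C| * |chi(C)|^2 = (1/9)[1*|10|^2 + 1*|2 + 2*exp(-4*I*pi/9) + 2*exp(-8*I*pi/9) + exp(-2*I*pi/9) + exp(8*I*pi/9) + exp(2*I*pi/3) + exp(4*I*pi/9)|^2 + 1*|2 + exp(-4*I*pi/9) + exp(-2*I*pi/3) + 2*exp(-8*I*pi/9) + exp(-2*I*pi/9) + exp(8*I*pi/9) + 2*exp(2*I*pi/9)|^2 + 1*|3 + 4*exp(-2*I*pi/3) + 3*exp(2*I*pi/3)|^2 + 1*|2 + exp(-4*I*pi/9) + exp(-2*I*pi/9) + exp(-8*I*pi/9) + exp(2*I*pi/3) + 2*exp(2*I*pi/9) + 2*exp(4*I*pi/9)|^2 + 1*|2 + 2*exp(-4*I*pi/9) + 2*exp(-2*I*pi/9) + exp(-2*I*pi/3) + exp(8*I*pi/9) + exp(2*I*pi/9) + exp(4*I*pi/9)|^2 + 1*|3 + 3*exp(-2*I*pi/3) + 4*exp(2*I*pi/3)|^2 + 1*|2 + 2*exp(-2*I*pi/9) + exp(-8*I*pi/9) + exp(2*I*pi/9) + 2*exp(8*I*pi/9) + exp(2*I*pi/3) + exp(4*I*pi/9)|^2 + 1*|2 + exp(-4*I*pi/9) + exp(-2*I*pi/3) + exp(-8*I*pi/9) + exp(2*I*pi/9) + 2*exp(8*I*pi/9) + 2*exp(4*I*pi/9)|^2]
  = (1/9)[(100) + (16 + 13*exp(-4*I*pi/9) + 9*exp(-2*I*pi/3) + 8*exp(-2*I*pi/9) + 12*exp(-8*I*pi/9) + 12*exp(8*I*pi/9) + 8*exp(2*I*pi/9) + 9*exp(2*I*pi/3) + 13*exp(4*I*pi/9)) + (16 + 8*exp(-4*I*pi/9) + 9*exp(-2*I*pi/3) + 12*exp(-2*I*pi/9) + 13*exp(-8*I*pi/9) + 13*exp(8*I*pi/9) + 12*exp(2*I*pi/9) + 9*exp(2*I*pi/3) + 8*exp(4*I*pi/9)) + (1) + (16 + 12*exp(-4*I*pi/9) + 13*exp(-2*I*pi/9) + 9*exp(-2*I*pi/3) + 8*exp(-8*I*pi/9) + 8*exp(8*I*pi/9) + 9*exp(2*I*pi/3) + 13*exp(2*I*pi/9) + 12*exp(4*I*pi/9)) + (16 + 12*exp(-4*I*pi/9) + 13*exp(-2*I*pi/9) + 9*exp(-2*I*pi/3) + 8*exp(-8*I*pi/9) + 8*exp(8*I*pi/9) + 9*exp(2*I*pi/3) + 13*exp(2*I*pi/9) + 12*exp(4*I*pi/9)) + (1) + (16 + 8*exp(-4*I*pi/9) + 9*exp(-2*I*pi/3) + 12*exp(-2*I*pi/9) + 13*exp(-8*I*pi/9) + 13*exp(8*I*pi/9) + 12*exp(2*I*pi/9) + 9*exp(2*I*pi/3) + 8*exp(4*I*pi/9)) + (16 + 13*exp(-4*I*pi/9) + 9*exp(-2*I*pi/3) + 8*exp(-2*I*pi/9) + 12*exp(-8*I*pi/9) + 12*exp(8*I*pi/9) + 8*exp(2*I*pi/9) + 9*exp(2*I*pi/3) + 13*exp(4*I*pi/9))] = 144/9 = 16.
(Exp terms are combined using exp(i*s)*conj(exp(i*t)) = exp(i*(s-t)), and sums of them are collapsed using the identity that for every m > 1 the m distinct m-th roots of unity sum to 0, e.g. 1 + exp(2*I*pi/3) + exp(-2*I*pi/3) = 0.)
A character is irreducible iff <chi, chi> = 1, so this representation is reducible.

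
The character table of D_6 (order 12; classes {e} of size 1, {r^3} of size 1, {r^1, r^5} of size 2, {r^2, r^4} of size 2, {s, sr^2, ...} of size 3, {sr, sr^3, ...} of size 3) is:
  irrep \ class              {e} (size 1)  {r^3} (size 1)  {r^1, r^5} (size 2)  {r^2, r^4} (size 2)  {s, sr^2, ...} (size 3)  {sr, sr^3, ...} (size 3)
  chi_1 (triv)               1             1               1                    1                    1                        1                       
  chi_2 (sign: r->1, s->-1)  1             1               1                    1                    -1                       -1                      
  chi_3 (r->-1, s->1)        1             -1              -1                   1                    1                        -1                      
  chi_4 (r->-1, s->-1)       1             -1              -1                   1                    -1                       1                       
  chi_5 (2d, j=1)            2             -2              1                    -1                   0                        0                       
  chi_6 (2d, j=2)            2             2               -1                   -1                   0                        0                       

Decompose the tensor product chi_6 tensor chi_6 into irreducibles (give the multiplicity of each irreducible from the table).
chi_6 tensor chi_6 = chi_1 + chi_2 + chi_6 (all other irreducibles have multiplicity 0).

Why: The character of a tensor product is the pointwise product (chi_6 * chi_6)(C) = chi_6(C) * chi_6(C):
  {e}: (2)*(2), {r^3}: (2)*(2), {r^1, r^5}: (-1)*(-1), {r^2, r^4}: (-1)*(-1), {s, sr^2, ...}: (0)*(0), {sr, sr^3, ...}: (0)*(0)
so (chi_6 * chi_6) takes values
  {e} -> 4, {r^3} -> 4, {r^1, r^5} -> 1, {r^2, r^4} -> 1, {s, sr^2, ...} -> 0, {sr, sr^3, ...} -> 0.
Now take the inner product of this character with each irreducible chi from the table, <chi_6*chi_6, chi> = (1/12) sum_C |C| (chi_6*chi_6)(C) conj(chi(C)):
  <chi_6*chi_6, chi_1> = (1/12)[1*(4)*conj(1) + 1*(4)*conj(1) + 2*(1)*conj(1) + 2*(1)*conj(1) + 3*(0)*conj(1) + 3*(0)*conj(1)]
      = (1/12)[(4) + (4) + (2) + (2) + (0) + (0)] = 12/12 = 1
  <chi_6*chi_6, chi_2> = (1/12)[1*(4)*conj(1) + 1*(4)*conj(1) + 2*(1)*conj(1) + 2*(1)*conj(1) + 3*(0)*conj(-1) + 3*(0)*conj(-1)]
      = (1/12)[(4) + (4) + (2) + (2) + (0) + (0)] = 12/12 = 1
  <chi_6*chi_6, chi_3> = (1/12)[1*(4)*conj(1) + 1*(4)*conj(-1) + 2*(1)*conj(-1) + 2*(1)*conj(1) + 3*(0)*conj(1) + 3*(0)*conj(-1)]
      = (1/12)[(4) + (-4) + (-2) + (2) + (0) + (0)] = 0/12 = 0
  <chi_6*chi_6, chi_4> = (1/12)[1*(4)*conj(1) + 1*(4)*conj(-1) + 2*(1)*conj(-1) + 2*(1)*conj(1) + 3*(0)*conj(-1) + 3*(0)*conj(1)]
      = (1/12)[(4) + (-4) + (-2) + (2) + (0) + (0)] = 0/12 = 0
  <chi_6*chi_6, chi_5> = (1/12)[1*(4)*conj(2) + 1*(4)*conj(-2) + 2*(1)*conj(1) + 2*(1)*conj(-1) + 3*(0)*conj(0) + 3*(0)*conj(0)]
      = (1/12)[(8) + (-8) + (2) + (-2) + (0) + (0)] = 0/12 = 0
  <chi_6*chi_6, chi_6> = (1/12)[1*(4)*conj(2) + 1*(4)*conj(2) + 2*(1)*conj(-1) + 2*(1)*conj(-1) + 3*(0)*conj(0) + 3*(0)*conj(0)]
      = (1/12)[(8) + (8) + (-2) + (-2) + (0) + (0)] = 12/12 = 1
Hence the multiplicities are chi_1: 1, chi_2: 1, chi_6: 1. Dimension check: dim(chi_6)*dim(chi_6) = 2*2 = 4 and sum (mult * dim) = 1*1 + 1*1 + 1*2 = 4.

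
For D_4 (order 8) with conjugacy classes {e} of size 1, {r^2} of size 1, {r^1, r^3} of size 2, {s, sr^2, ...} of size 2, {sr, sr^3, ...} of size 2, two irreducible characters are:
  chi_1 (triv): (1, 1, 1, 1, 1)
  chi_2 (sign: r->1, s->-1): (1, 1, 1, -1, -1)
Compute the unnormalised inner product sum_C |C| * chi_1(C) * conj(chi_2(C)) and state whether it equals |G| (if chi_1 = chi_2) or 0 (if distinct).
Sum = 0; so <chi_1, chi_2> = 0 (distinct irreducibles are orthogonal).

Details: Compute term by term over conjugacy classes (|C| * chi_1(C) * conj(chi_2(C))):
  1*(1)*conj(1) + 1*(1)*conj(1) + 2*(1)*conj(1) + 2*(1)*conj(-1) + 2*(1)*conj(-1)
  = (1) + (1) + (2) + (-2) + (-2)
  = 0.
Dividing by |G| = 8 gives 0/8 = 0, matching the row-orthogonality relation <chi_1, chi_2> = [chi_1 = chi_2].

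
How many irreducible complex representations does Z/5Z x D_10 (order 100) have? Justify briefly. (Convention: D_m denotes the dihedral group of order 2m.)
40

Argument: The number of irreducible complex representations of a finite group equals its number of conjugacy classes. For a direct product, #classes(G x H) = #classes(G) * #classes(H). Z/5Z has 5 classes (abelian), D_10 has 8 classes, so 5 * 8 = 40, so Z/5Z x D_10 (order 100) has exactly 40 irreducible complex representations.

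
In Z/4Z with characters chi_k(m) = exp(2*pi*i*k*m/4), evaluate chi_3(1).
chi_3(1) = zeta_4^3 = -I

Argument: chi_3(1) = zeta_4^(3*1) = zeta_4^3. Since zeta_4^4 = 1, this equals zeta_4^3 = exp(2*pi*i*3/4) = -I.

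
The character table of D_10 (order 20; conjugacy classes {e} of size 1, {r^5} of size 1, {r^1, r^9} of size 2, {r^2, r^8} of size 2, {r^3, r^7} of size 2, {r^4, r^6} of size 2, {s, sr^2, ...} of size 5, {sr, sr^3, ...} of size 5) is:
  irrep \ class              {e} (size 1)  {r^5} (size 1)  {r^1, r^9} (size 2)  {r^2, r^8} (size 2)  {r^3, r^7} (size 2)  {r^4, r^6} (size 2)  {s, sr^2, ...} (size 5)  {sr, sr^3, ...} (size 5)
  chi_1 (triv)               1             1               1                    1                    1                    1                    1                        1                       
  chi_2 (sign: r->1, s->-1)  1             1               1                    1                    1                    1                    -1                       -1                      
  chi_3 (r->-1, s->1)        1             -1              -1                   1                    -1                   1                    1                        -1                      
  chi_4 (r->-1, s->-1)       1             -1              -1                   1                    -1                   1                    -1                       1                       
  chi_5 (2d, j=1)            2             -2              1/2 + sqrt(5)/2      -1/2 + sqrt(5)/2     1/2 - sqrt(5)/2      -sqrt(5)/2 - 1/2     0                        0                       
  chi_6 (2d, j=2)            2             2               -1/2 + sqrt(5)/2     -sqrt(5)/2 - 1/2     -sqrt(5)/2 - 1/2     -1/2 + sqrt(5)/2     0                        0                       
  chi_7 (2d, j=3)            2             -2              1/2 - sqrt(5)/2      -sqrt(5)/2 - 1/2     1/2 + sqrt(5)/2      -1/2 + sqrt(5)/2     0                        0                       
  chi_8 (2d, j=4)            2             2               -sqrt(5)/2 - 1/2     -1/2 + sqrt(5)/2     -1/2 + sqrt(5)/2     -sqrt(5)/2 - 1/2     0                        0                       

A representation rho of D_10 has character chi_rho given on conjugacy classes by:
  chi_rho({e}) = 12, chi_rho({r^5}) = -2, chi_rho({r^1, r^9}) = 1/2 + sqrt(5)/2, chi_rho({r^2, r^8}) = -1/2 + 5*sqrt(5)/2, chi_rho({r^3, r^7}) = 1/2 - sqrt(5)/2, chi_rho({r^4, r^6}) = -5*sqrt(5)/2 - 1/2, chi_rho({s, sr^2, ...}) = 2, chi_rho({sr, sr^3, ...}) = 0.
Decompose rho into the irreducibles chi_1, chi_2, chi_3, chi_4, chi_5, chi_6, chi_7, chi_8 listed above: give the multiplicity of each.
Multiplicities: chi_1: 1, chi_2: 0, chi_3: 1, chi_4: 0, chi_5: 3, chi_6: 0, chi_7: 0, chi_8: 2.

Proof sketch: Use <chi_rho, chi> = (1/|G|) sum_C |C| * chi_rho(C) * conj(chi(C)) with |G| = 20 for each irreducible chi in the table:
  <chi_rho, chi_1> = (1/20)[1*(12)*conj(1) + 1*(-2)*conj(1) + 2*(1/2 + sqrt(5)/2)*conj(1) + 2*(-1/2 + 5*sqrt(5)/2)*conj(1) + 2*(1/2 - sqrt(5)/2)*conj(1) + 2*(-5*sqrt(5)/2 - 1/2)*conj(1) + 5*(2)*conj(1) + 5*(0)*conj(1)]
      = (1/20)[(12) + (-2) + (1 + sqrt(5)) + (-1 + 5*sqrt(5)) + (1 - sqrt(5)) + (-5*sqrt(5) - 1) + (10) + (0)] = 20/20 = 1
  <chi_rho, chi_2> = (1/20)[1*(12)*conj(1) + 1*(-2)*conj(1) + 2*(1/2 + sqrt(5)/2)*conj(1) + 2*(-1/2 + 5*sqrt(5)/2)*conj(1) + 2*(1/2 - sqrt(5)/2)*conj(1) + 2*(-5*sqrt(5)/2 - 1/2)*conj(1) + 5*(2)*conj(-1) + 5*(0)*conj(-1)]
      = (1/20)[(12) + (-2) + (1 + sqrt(5)) + (-1 + 5*sqrt(5)) + (1 - sqrt(5)) + (-5*sqrt(5) - 1) + (-10) + (0)] = 0/20 = 0
  <chi_rho, chi_3> = (1/20)[1*(12)*conj(1) + 1*(-2)*conj(-1) + 2*(1/2 + sqrt(5)/2)*conj(-1) + 2*(-1/2 + 5*sqrt(5)/2)*conj(1) + 2*(1/2 - sqrt(5)/2)*conj(-1) + 2*(-5*sqrt(5)/2 - 1/2)*conj(1) + 5*(2)*conj(1) + 5*(0)*conj(-1)]
      = (1/20)[(12) + (2) + (-sqrt(5) - 1) + (-1 + 5*sqrt(5)) + (-1 + sqrt(5)) + (-5*sqrt(5) - 1) + (10) + (0)] = 20/20 = 1
  <chi_rho, chi_4> = (1/20)[1*(12)*conj(1) + 1*(-2)*conj(-1) + 2*(1/2 + sqrt(5)/2)*conj(-1) + 2*(-1/2 + 5*sqrt(5)/2)*conj(1) + 2*(1/2 - sqrt(5)/2)*conj(-1) + 2*(-5*sqrt(5)/2 - 1/2)*conj(1) + 5*(2)*conj(-1) + 5*(0)*conj(1)]
      = (1/20)[(12) + (2) + (-sqrt(5) - 1) + (-1 + 5*sqrt(5)) + (-1 + sqrt(5)) + (-5*sqrt(5) - 1) + (-10) + (0)] = 0/20 = 0
  <chi_rho, chi_5> = (1/20)[1*(12)*conj(2) + 1*(-2)*conj(-2) + 2*(1/2 + sqrt(5)/2)*conj(1/2 + sqrt(5)/2) + 2*(-1/2 + 5*sqrt(5)/2)*conj(-1/2 + sqrt(5)/2) + 2*(1/2 - sqrt(5)/2)*conj(1/2 - sqrt(5)/2) + 2*(-5*sqrt(5)/2 - 1/2)*conj(-sqrt(5)/2 - 1/2) + 5*(2)*conj(0) + 5*(0)*conj(0)]
      = (1/20)[(24) + (4) + (sqrt(5) + 3) + (13 - 3*sqrt(5)) + (3 - sqrt(5)) + (3*sqrt(5) + 13) + (0) + (0)] = 60/20 = 3
  <chi_rho, chi_6> = (1/20)[1*(12)*conj(2) + 1*(-2)*conj(2) + 2*(1/2 + sqrt(5)/2)*conj(-1/2 + sqrt(5)/2) + 2*(-1/2 + 5*sqrt(5)/2)*conj(-sqrt(5)/2 - 1/2) + 2*(1/2 - sqrt(5)/2)*conj(-sqrt(5)/2 - 1/2) + 2*(-5*sqrt(5)/2 - 1/2)*conj(-1/2 + sqrt(5)/2) + 5*(2)*conj(0) + 5*(0)*conj(0)]
      = (1/20)[(24) + (-4) + (2) + (-12 - 2*sqrt(5)) + (2) + (-12 + 2*sqrt(5)) + (0) + (0)] = 0/20 = 0
  <chi_rho, chi_7> = (1/20)[1*(12)*conj(2) + 1*(-2)*conj(-2) + 2*(1/2 + sqrt(5)/2)*conj(1/2 - sqrt(5)/2) + 2*(-1/2 + 5*sqrt(5)/2)*conj(-sqrt(5)/2 - 1/2) + 2*(1/2 - sqrt(5)/2)*conj(1/2 + sqrt(5)/2) + 2*(-5*sqrt(5)/2 - 1/2)*conj(-1/2 + sqrt(5)/2) + 5*(2)*conj(0) + 5*(0)*conj(0)]
      = (1/20)[(24) + (4) + (-2) + (-12 - 2*sqrt(5)) + (-2) + (-12 + 2*sqrt(5)) + (0) + (0)] = 0/20 = 0
  <chi_rho, chi_8> = (1/20)[1*(12)*conj(2) + 1*(-2)*conj(2) + 2*(1/2 + sqrt(5)/2)*conj(-sqrt(5)/2 - 1/2) + 2*(-1/2 + 5*sqrt(5)/2)*conj(-1/2 + sqrt(5)/2) + 2*(1/2 - sqrt(5)/2)*conj(-1/2 + sqrt(5)/2) + 2*(-5*sqrt(5)/2 - 1/2)*conj(-sqrt(5)/2 - 1/2) + 5*(2)*conj(0) + 5*(0)*conj(0)]
      = (1/20)[(24) + (-4) + (-3 - sqrt(5)) + (13 - 3*sqrt(5)) + (-3 + sqrt(5)) + (3*sqrt(5) + 13) + (0) + (0)] = 40/20 = 2
Dimension check: dim(rho) = sum (mult * dim) = 1*1 + 0*1 + 1*1 + 0*1 + 3*2 + 0*2 + 0*2 + 2*2 = 12 = chi_rho(e) = 12.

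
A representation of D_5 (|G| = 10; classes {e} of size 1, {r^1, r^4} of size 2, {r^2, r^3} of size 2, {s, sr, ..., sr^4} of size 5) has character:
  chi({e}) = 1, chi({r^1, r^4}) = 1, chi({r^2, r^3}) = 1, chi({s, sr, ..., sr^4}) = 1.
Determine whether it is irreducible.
Irreducible: <chi, chi> = 1.

<chi, chi> = (1/|G|) sum_C |C| * |chi(C)|^2 = (1/10)[1*|1|^2 + 2*|1|^2 + 2*|1|^2 + 5*|1|^2]
  = (1/10)[(1) + (2) + (2) + (5)] = 10/10 = 1.
A character is irreducible iff <chi, chi> = 1, so this representation is irreducible.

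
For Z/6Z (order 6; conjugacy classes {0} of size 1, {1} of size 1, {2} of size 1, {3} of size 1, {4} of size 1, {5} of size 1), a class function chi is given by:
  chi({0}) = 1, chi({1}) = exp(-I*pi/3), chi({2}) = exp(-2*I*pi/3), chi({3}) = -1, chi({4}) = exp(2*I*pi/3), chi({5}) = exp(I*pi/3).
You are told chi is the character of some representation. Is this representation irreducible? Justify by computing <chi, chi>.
Irreducible: <chi, chi> = 1.

Argument: <chi, chi> = (1/|G|) sum_C |C| * |chi(C)|^2 = (1/6)[1*|1|^2 + 1*|exp(-I*pi/3)|^2 + 1*|exp(-2*I*pi/3)|^2 + 1*|-1|^2 + 1*|exp(2*I*pi/3)|^2 + 1*|exp(I*pi/3)|^2]
  = (1/6)[(1) + (1) + (1) + (1) + (1) + (1)] = 6/6 = 1.
(Exp terms are combined using exp(i*s)*conj(exp(i*t)) = exp(i*(s-t)), and sums of them are collapsed using the identity that for every m > 1 the m distinct m-th roots of unity sum to 0, e.g. 1 + exp(2*I*pi/3) + exp(-2*I*pi/3) = 0.)
A character is irreducible iff <chi, chi> = 1, so this representation is irreducible.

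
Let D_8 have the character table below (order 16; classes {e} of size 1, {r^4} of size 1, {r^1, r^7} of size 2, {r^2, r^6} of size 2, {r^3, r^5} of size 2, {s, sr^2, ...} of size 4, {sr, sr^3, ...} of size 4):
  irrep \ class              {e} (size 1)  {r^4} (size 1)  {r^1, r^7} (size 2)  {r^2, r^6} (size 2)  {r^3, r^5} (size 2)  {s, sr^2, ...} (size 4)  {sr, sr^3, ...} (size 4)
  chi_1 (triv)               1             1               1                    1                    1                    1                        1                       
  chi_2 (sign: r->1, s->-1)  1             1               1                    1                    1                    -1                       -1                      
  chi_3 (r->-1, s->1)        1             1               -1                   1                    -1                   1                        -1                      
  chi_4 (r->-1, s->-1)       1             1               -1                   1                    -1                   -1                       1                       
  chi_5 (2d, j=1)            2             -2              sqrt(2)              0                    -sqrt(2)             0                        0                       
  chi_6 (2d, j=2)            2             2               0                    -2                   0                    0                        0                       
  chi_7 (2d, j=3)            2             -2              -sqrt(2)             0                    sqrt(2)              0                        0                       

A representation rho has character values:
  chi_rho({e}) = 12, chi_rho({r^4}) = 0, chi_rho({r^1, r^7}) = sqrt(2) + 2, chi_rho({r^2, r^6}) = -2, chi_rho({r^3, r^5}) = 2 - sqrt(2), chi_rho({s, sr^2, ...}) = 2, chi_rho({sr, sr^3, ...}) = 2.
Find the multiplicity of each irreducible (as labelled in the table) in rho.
Multiplicities: chi_1: 2, chi_2: 0, chi_3: 0, chi_4: 0, chi_5: 2, chi_6: 2, chi_7: 1.

Solution. Use <chi_rho, chi> = (1/|G|) sum_C |C| * chi_rho(C) * conj(chi(C)) with |G| = 16 for each irreducible chi in the table:
  <chi_rho, chi_1> = (1/16)[1*(12)*conj(1) + 1*(0)*conj(1) + 2*(sqrt(2) + 2)*conj(1) + 2*(-2)*conj(1) + 2*(2 - sqrt(2))*conj(1) + 4*(2)*conj(1) + 4*(2)*conj(1)]
      = (1/16)[(12) + (0) + (2*sqrt(2) + 4) + (-4) + (4 - 2*sqrt(2)) + (8) + (8)] = 32/16 = 2
  <chi_rho, chi_2> = (1/16)[1*(12)*conj(1) + 1*(0)*conj(1) + 2*(sqrt(2) + 2)*conj(1) + 2*(-2)*conj(1) + 2*(2 - sqrt(2))*conj(1) + 4*(2)*conj(-1) + 4*(2)*conj(-1)]
      = (1/16)[(12) + (0) + (2*sqrt(2) + 4) + (-4) + (4 - 2*sqrt(2)) + (-8) + (-8)] = 0/16 = 0
  <chi_rho, chi_3> = (1/16)[1*(12)*conj(1) + 1*(0)*conj(1) + 2*(sqrt(2) + 2)*conj(-1) + 2*(-2)*conj(1) + 2*(2 - sqrt(2))*conj(-1) + 4*(2)*conj(1) + 4*(2)*conj(-1)]
      = (1/16)[(12) + (0) + (-4 - 2*sqrt(2)) + (-4) + (-4 + 2*sqrt(2)) + (8) + (-8)] = 0/16 = 0
  <chi_rho, chi_4> = (1/16)[1*(12)*conj(1) + 1*(0)*conj(1) + 2*(sqrt(2) + 2)*conj(-1) + 2*(-2)*conj(1) + 2*(2 - sqrt(2))*conj(-1) + 4*(2)*conj(-1) + 4*(2)*conj(1)]
      = (1/16)[(12) + (0) + (-4 - 2*sqrt(2)) + (-4) + (-4 + 2*sqrt(2)) + (-8) + (8)] = 0/16 = 0
  <chi_rho, chi_5> = (1/16)[1*(12)*conj(2) + 1*(0)*conj(-2) + 2*(sqrt(2) + 2)*conj(sqrt(2)) + 2*(-2)*conj(0) + 2*(2 - sqrt(2))*conj(-sqrt(2)) + 4*(2)*conj(0) + 4*(2)*conj(0)]
      = (1/16)[(24) + (0) + (4 + 4*sqrt(2)) + (0) + (4 - 4*sqrt(2)) + (0) + (0)] = 32/16 = 2
  <chi_rho, chi_6> = (1/16)[1*(12)*conj(2) + 1*(0)*conj(2) + 2*(sqrt(2) + 2)*conj(0) + 2*(-2)*conj(-2) + 2*(2 - sqrt(2))*conj(0) + 4*(2)*conj(0) + 4*(2)*conj(0)]
      = (1/16)[(24) + (0) + (0) + (8) + (0) + (0) + (0)] = 32/16 = 2
  <chi_rho, chi_7> = (1/16)[1*(12)*conj(2) + 1*(0)*conj(-2) + 2*(sqrt(2) + 2)*conj(-sqrt(2)) + 2*(-2)*conj(0) + 2*(2 - sqrt(2))*conj(sqrt(2)) + 4*(2)*conj(0) + 4*(2)*conj(0)]
      = (1/16)[(24) + (0) + (-4*sqrt(2) - 4) + (0) + (-4 + 4*sqrt(2)) + (0) + (0)] = 16/16 = 1
Dimension check: dim(rho) = sum (mult * dim) = 2*1 + 0*1 + 0*1 + 0*1 + 2*2 + 2*2 + 1*2 = 12 = chi_rho(e) = 12.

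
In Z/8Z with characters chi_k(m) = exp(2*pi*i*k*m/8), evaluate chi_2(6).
chi_2(6) = zeta_8^12 = -1

Explanation: chi_2(6) = zeta_8^(2*6) = zeta_8^12. Since zeta_8^8 = 1, this equals zeta_8^4 = exp(2*pi*i*4/8) = -1.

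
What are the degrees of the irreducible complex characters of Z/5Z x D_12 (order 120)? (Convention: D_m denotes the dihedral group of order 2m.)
Dimensions: 1, 1, 1, 1, 1, 1, 1, 1, 1, 1, 1, 1, 1, 1, 1, 1, 1, 1, 1, 1, 2, 2, 2, 2, 2, 2, 2, 2, 2, 2, 2, 2, 2, 2, 2, 2, 2, 2, 2, 2, 2, 2, 2, 2, 2

There are 45 irreducibles (= number of conjugacy classes). Their dimensions d_i satisfy sum d_i^2 = |G| = 120: 1 + 1 + 1 + 1 + 1 + 1 + 1 + 1 + 1 + 1 + 1 + 1 + 1 + 1 + 1 + 1 + 1 + 1 + 1 + 1 + 4 + 4 + 4 + 4 + 4 + 4 + 4 + 4 + 4 + 4 + 4 + 4 + 4 + 4 + 4 + 4 + 4 + 4 + 4 + 4 + 4 + 4 + 4 + 4 + 4 = 120. (For the product with Z/5Z: each of the 5 1-dim characters of Z/5Z tensors with each irrep of D_12, giving 5 copies of each D_12-dimension.)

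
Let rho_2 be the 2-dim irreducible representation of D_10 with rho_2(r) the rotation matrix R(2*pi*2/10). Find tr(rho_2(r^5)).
chi_{rho_2}(r^5) = 2*cos(2*pi*2*5/10) = 2

Why: rho_2(r^5) is rotation by angle 2*pi*2*5/10, whose trace is 2*cos(2*pi*2*5/10) = 2.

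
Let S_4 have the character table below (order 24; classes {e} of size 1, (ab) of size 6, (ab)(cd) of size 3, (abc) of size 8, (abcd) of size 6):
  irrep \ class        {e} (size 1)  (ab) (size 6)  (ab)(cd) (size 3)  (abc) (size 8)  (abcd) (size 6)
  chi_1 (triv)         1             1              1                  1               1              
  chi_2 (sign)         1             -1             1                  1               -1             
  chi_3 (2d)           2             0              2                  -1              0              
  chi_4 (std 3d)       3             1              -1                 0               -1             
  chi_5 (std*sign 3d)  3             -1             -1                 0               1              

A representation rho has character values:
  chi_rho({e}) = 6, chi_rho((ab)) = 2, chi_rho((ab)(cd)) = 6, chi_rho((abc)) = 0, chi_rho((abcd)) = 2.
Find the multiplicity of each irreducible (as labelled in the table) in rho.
Multiplicities: chi_1: 2, chi_2: 0, chi_3: 2, chi_4: 0, chi_5: 0.

Explanation: Use <chi_rho, chi> = (1/|G|) sum_C |C| * chi_rho(C) * conj(chi(C)) with |G| = 24 for each irreducible chi in the table:
  <chi_rho, chi_1> = (1/24)[1*(6)*conj(1) + 6*(2)*conj(1) + 3*(6)*conj(1) + 8*(0)*conj(1) + 6*(2)*conj(1)]
      = (1/24)[(6) + (12) + (18) + (0) + (12)] = 48/24 = 2
  <chi_rho, chi_2> = (1/24)[1*(6)*conj(1) + 6*(2)*conj(-1) + 3*(6)*conj(1) + 8*(0)*conj(1) + 6*(2)*conj(-1)]
      = (1/24)[(6) + (-12) + (18) + (0) + (-12)] = 0/24 = 0
  <chi_rho, chi_3> = (1/24)[1*(6)*conj(2) + 6*(2)*conj(0) + 3*(6)*conj(2) + 8*(0)*conj(-1) + 6*(2)*conj(0)]
      = (1/24)[(12) + (0) + (36) + (0) + (0)] = 48/24 = 2
  <chi_rho, chi_4> = (1/24)[1*(6)*conj(3) + 6*(2)*conj(1) + 3*(6)*conj(-1) + 8*(0)*conj(0) + 6*(2)*conj(-1)]
      = (1/24)[(18) + (12) + (-18) + (0) + (-12)] = 0/24 = 0
  <chi_rho, chi_5> = (1/24)[1*(6)*conj(3) + 6*(2)*conj(-1) + 3*(6)*conj(-1) + 8*(0)*conj(0) + 6*(2)*conj(1)]
      = (1/24)[(18) + (-12) + (-18) + (0) + (12)] = 0/24 = 0
Dimension check: dim(rho) = sum (mult * dim) = 2*1 + 0*1 + 2*2 + 0*3 + 0*3 = 6 = chi_rho(e) = 6.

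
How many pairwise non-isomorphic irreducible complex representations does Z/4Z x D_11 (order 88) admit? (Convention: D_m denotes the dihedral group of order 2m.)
28

Proof sketch: The number of irreducible complex representations of a finite group equals its number of conjugacy classes. For a direct product, #classes(G x H) = #classes(G) * #classes(H). Z/4Z has 4 classes (abelian), D_11 has 7 classes, so 4 * 7 = 28, so Z/4Z x D_11 (order 88) has exactly 28 irreducible complex representations.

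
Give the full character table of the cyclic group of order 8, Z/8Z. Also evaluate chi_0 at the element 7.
Character table of Z/8Z (irreps indexed chi_0,...,chi_7 with chi_k(m) = zeta_8^(k*m), zeta_8 = exp(2*pi*i/8)):
  irrep \ class  {0} (size 1)  {1} (size 1)    {2} (size 1)  {3} (size 1)    {4} (size 1)  {5} (size 1)    {6} (size 1)  {7} (size 1)  
  chi_0          1             1               1             1               1             1               1             1             
  chi_1          1             exp(I*pi/4)     I             exp(3*I*pi/4)   -1            exp(-3*I*pi/4)  -I            exp(-I*pi/4)  
  chi_2          1             I               -1            -I              1             I               -1            -I            
  chi_3          1             exp(3*I*pi/4)   -I            exp(I*pi/4)     -1            exp(-I*pi/4)    I             exp(-3*I*pi/4)
  chi_4          1             -1              1             -1              1             -1              1             -1            
  chi_5          1             exp(-3*I*pi/4)  I             exp(-I*pi/4)    -1            exp(I*pi/4)     -I            exp(3*I*pi/4) 
  chi_6          1             -I              -1            I               1             -I              -1            I             
  chi_7          1             exp(-I*pi/4)    -I            exp(-3*I*pi/4)  -1            exp(3*I*pi/4)   I             exp(I*pi/4)   

Spot check: chi_0(7) = zeta_8^(0*7) = zeta_8^0 = 1.

Why: Z/8Z is abelian, so all 8 irreducible complex representations are 1-dimensional. They are given by chi_k(m) = zeta_8^(k*m) for k = 0,...,7. Row orthogonality: sum_m chi_k(m) conj(chi_l(m)) = 8 * [k = l].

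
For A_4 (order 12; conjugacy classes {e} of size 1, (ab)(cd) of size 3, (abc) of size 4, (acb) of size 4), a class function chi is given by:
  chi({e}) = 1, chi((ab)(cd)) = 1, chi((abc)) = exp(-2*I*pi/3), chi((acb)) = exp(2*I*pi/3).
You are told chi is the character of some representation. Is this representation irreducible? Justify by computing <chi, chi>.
Irreducible: <chi, chi> = 1.

Details: <chi, chi> = (1/|G|) sum_C |C| * |chi(C)|^2 = (1/12)[1*|1|^2 + 3*|1|^2 + 4*|exp(-2*I*pi/3)|^2 + 4*|exp(2*I*pi/3)|^2]
  = (1/12)[(1) + (3) + (4) + (4)] = 12/12 = 1.
(Exp terms are combined using exp(i*s)*conj(exp(i*t)) = exp(i*(s-t)), and sums of them are collapsed using the identity that for every m > 1 the m distinct m-th roots of unity sum to 0, e.g. 1 + exp(2*I*pi/3) + exp(-2*I*pi/3) = 0.)
A character is irreducible iff <chi, chi> = 1, so this representation is irreducible.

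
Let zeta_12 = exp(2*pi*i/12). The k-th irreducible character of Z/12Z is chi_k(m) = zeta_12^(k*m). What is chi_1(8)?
chi_1(8) = zeta_12^8 = exp(-2*I*pi/3)

Reasoning: chi_1(8) = zeta_12^(1*8) = zeta_12^8. Since zeta_12^12 = 1, this equals zeta_12^8 = exp(2*pi*i*8/12) = exp(-2*I*pi/3).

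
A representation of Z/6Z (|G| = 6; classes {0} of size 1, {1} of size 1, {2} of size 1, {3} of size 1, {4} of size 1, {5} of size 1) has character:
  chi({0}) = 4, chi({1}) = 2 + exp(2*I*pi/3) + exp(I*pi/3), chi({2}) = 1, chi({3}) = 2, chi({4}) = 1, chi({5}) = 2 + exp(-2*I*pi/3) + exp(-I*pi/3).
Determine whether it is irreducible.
Not irreducible (reducible): <chi, chi> = 6 > 1.

Working: <chi, chi> = (1/|G|) sum_C |C| * |chi(C)|^2 = (1/6)[1*|4|^2 + 1*|2 + exp(2*I*pi/3) + exp(I*pi/3)|^2 + 1*|1|^2 + 1*|2|^2 + 1*|1|^2 + 1*|2 + exp(-2*I*pi/3) + exp(-I*pi/3)|^2]
  = (1/6)[(16) + (7) + (1) + (4) + (1) + (7)] = 36/6 = 6.
(Exp terms are combined using exp(i*s)*conj(exp(i*t)) = exp(i*(s-t)), and sums of them are collapsed using the identity that for every m > 1 the m distinct m-th roots of unity sum to 0, e.g. 1 + exp(2*I*pi/3) + exp(-2*I*pi/3) = 0.)
A character is irreducible iff <chi, chi> = 1, so this representation is reducible.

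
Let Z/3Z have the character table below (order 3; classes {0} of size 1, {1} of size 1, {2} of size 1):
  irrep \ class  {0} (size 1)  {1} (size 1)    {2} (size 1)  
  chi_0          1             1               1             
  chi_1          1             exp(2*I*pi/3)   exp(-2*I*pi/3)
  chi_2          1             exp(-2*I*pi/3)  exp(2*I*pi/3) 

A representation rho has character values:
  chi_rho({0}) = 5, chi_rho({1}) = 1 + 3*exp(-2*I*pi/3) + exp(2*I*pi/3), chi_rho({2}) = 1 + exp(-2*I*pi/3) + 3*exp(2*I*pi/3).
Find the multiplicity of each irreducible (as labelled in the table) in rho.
Multiplicities: chi_0: 1, chi_1: 1, chi_2: 3.

Reasoning: Use <chi_rho, chi> = (1/|G|) sum_C |C| * chi_rho(C) * conj(chi(C)) with |G| = 3 for each irreducible chi in the table:
  <chi_rho, chi_0> = (1/3)[1*(5)*conj(1) + 1*(1 + 3*exp(-2*I*pi/3) + exp(2*I*pi/3))*conj(1) + 1*(1 + exp(-2*I*pi/3) + 3*exp(2*I*pi/3))*conj(1)]
      = (1/3)[(5) + (1 + 3*exp(-2*I*pi/3) + exp(2*I*pi/3)) + (1 + exp(-2*I*pi/3) + 3*exp(2*I*pi/3))] = 3/3 = 1
  <chi_rho, chi_1> = (1/3)[1*(5)*conj(1) + 1*(1 + 3*exp(-2*I*pi/3) + exp(2*I*pi/3))*conj(exp(2*I*pi/3)) + 1*(1 + exp(-2*I*pi/3) + 3*exp(2*I*pi/3))*conj(exp(-2*I*pi/3))]
      = (1/3)[(5) + (1 + exp(-2*I*pi/3) + 3*exp(2*I*pi/3)) + (1 + 3*exp(-2*I*pi/3) + exp(2*I*pi/3))] = 3/3 = 1
  <chi_rho, chi_2> = (1/3)[1*(5)*conj(1) + 1*(1 + 3*exp(-2*I*pi/3) + exp(2*I*pi/3))*conj(exp(-2*I*pi/3)) + 1*(1 + exp(-2*I*pi/3) + 3*exp(2*I*pi/3))*conj(exp(2*I*pi/3))]
      = (1/3)[(5) + (2) + (2)] = 9/3 = 3
(Exp terms are combined using exp(i*s)*conj(exp(i*t)) = exp(i*(s-t)), and sums of them are collapsed using the identity that for every m > 1 the m distinct m-th roots of unity sum to 0, e.g. 1 + exp(2*I*pi/3) + exp(-2*I*pi/3) = 0.)
Dimension check: dim(rho) = sum (mult * dim) = 1*1 + 1*1 + 3*1 = 5 = chi_rho(e) = 5.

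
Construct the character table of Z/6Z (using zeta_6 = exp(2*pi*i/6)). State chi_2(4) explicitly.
Character table of Z/6Z (irreps indexed chi_0,...,chi_5 with chi_k(m) = zeta_6^(k*m), zeta_6 = exp(2*pi*i/6)):
  irrep \ class  {0} (size 1)  {1} (size 1)    {2} (size 1)    {3} (size 1)  {4} (size 1)    {5} (size 1)  
  chi_0          1             1               1               1             1               1             
  chi_1          1             exp(I*pi/3)     exp(2*I*pi/3)   -1            exp(-2*I*pi/3)  exp(-I*pi/3)  
  chi_2          1             exp(2*I*pi/3)   exp(-2*I*pi/3)  1             exp(2*I*pi/3)   exp(-2*I*pi/3)
  chi_3          1             -1              1               -1            1               -1            
  chi_4          1             exp(-2*I*pi/3)  exp(2*I*pi/3)   1             exp(-2*I*pi/3)  exp(2*I*pi/3) 
  chi_5          1             exp(-I*pi/3)    exp(-2*I*pi/3)  -1            exp(2*I*pi/3)   exp(I*pi/3)   

Spot check: chi_2(4) = zeta_6^(2*4) = zeta_6^8 = exp(2*I*pi/3).

Reasoning: Z/6Z is abelian, so all 6 irreducible complex representations are 1-dimensional. They are given by chi_k(m) = zeta_6^(k*m) for k = 0,...,5. Row orthogonality: sum_m chi_k(m) conj(chi_l(m)) = 6 * [k = l].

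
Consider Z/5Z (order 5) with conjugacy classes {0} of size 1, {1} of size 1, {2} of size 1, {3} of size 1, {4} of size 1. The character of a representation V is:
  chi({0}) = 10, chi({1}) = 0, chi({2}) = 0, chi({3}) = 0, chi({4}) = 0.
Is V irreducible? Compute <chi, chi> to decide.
Not irreducible (reducible): <chi, chi> = 20 > 1.

Reasoning: <chi, chi> = (1/|G|) sum_C |C| * |chi(C)|^2 = (1/5)[1*|10|^2 + 1*|0|^2 + 1*|0|^2 + 1*|0|^2 + 1*|0|^2]
  = (1/5)[(100) + (0) + (0) + (0) + (0)] = 100/5 = 20.
(Exp terms are combined using exp(i*s)*conj(exp(i*t)) = exp(i*(s-t)), and sums of them are collapsed using the identity that for every m > 1 the m distinct m-th roots of unity sum to 0, e.g. 1 + exp(2*I*pi/3) + exp(-2*I*pi/3) = 0.)
A character is irreducible iff <chi, chi> = 1, so this representation is reducible.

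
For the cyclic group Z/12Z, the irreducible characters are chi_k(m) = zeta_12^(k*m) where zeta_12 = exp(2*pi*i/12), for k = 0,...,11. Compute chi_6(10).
chi_6(10) = zeta_12^60 = 1

Proof sketch: chi_6(10) = zeta_12^(6*10) = zeta_12^60. Since zeta_12^12 = 1, this equals zeta_12^0 = exp(2*pi*i*0/12) = 1.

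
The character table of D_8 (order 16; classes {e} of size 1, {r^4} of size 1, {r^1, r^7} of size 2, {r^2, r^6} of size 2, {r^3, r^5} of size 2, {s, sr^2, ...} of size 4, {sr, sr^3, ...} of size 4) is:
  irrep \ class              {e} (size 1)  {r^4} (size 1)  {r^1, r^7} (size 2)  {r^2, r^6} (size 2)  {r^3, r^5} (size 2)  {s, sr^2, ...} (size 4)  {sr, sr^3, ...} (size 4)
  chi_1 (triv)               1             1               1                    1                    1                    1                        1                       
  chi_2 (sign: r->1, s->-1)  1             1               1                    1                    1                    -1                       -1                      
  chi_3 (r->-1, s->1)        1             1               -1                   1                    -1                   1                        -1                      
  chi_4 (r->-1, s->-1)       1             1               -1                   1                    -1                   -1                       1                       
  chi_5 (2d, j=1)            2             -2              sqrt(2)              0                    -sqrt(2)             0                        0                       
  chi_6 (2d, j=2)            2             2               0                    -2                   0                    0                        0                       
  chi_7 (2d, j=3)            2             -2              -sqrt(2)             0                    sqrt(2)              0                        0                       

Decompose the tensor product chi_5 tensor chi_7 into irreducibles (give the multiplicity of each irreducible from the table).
chi_5 tensor chi_7 = chi_3 + chi_4 + chi_6 (all other irreducibles have multiplicity 0).

Argument: The character of a tensor product is the pointwise product (chi_5 * chi_7)(C) = chi_5(C) * chi_7(C):
  {e}: (2)*(2), {r^4}: (-2)*(-2), {r^1, r^7}: (sqrt(2))*(-sqrt(2)), {r^2, r^6}: (0)*(0), {r^3, r^5}: (-sqrt(2))*(sqrt(2)), {s, sr^2, ...}: (0)*(0), {sr, sr^3, ...}: (0)*(0)
so (chi_5 * chi_7) takes values
  {e} -> 4, {r^4} -> 4, {r^1, r^7} -> -2, {r^2, r^6} -> 0, {r^3, r^5} -> -2, {s, sr^2, ...} -> 0, {sr, sr^3, ...} -> 0.
Now take the inner product of this character with each irreducible chi from the table, <chi_5*chi_7, chi> = (1/16) sum_C |C| (chi_5*chi_7)(C) conj(chi(C)):
  <chi_5*chi_7, chi_1> = (1/16)[1*(4)*conj(1) + 1*(4)*conj(1) + 2*(-2)*conj(1) + 2*(0)*conj(1) + 2*(-2)*conj(1) + 4*(0)*conj(1) + 4*(0)*conj(1)]
      = (1/16)[(4) + (4) + (-4) + (0) + (-4) + (0) + (0)] = 0/16 = 0
  <chi_5*chi_7, chi_2> = (1/16)[1*(4)*conj(1) + 1*(4)*conj(1) + 2*(-2)*conj(1) + 2*(0)*conj(1) + 2*(-2)*conj(1) + 4*(0)*conj(-1) + 4*(0)*conj(-1)]
      = (1/16)[(4) + (4) + (-4) + (0) + (-4) + (0) + (0)] = 0/16 = 0
  <chi_5*chi_7, chi_3> = (1/16)[1*(4)*conj(1) + 1*(4)*conj(1) + 2*(-2)*conj(-1) + 2*(0)*conj(1) + 2*(-2)*conj(-1) + 4*(0)*conj(1) + 4*(0)*conj(-1)]
      = (1/16)[(4) + (4) + (4) + (0) + (4) + (0) + (0)] = 16/16 = 1
  <chi_5*chi_7, chi_4> = (1/16)[1*(4)*conj(1) + 1*(4)*conj(1) + 2*(-2)*conj(-1) + 2*(0)*conj(1) + 2*(-2)*conj(-1) + 4*(0)*conj(-1) + 4*(0)*conj(1)]
      = (1/16)[(4) + (4) + (4) + (0) + (4) + (0) + (0)] = 16/16 = 1
  <chi_5*chi_7, chi_5> = (1/16)[1*(4)*conj(2) + 1*(4)*conj(-2) + 2*(-2)*conj(sqrt(2)) + 2*(0)*conj(0) + 2*(-2)*conj(-sqrt(2)) + 4*(0)*conj(0) + 4*(0)*conj(0)]
      = (1/16)[(8) + (-8) + (-4*sqrt(2)) + (0) + (4*sqrt(2)) + (0) + (0)] = 0/16 = 0
  <chi_5*chi_7, chi_6> = (1/16)[1*(4)*conj(2) + 1*(4)*conj(2) + 2*(-2)*conj(0) + 2*(0)*conj(-2) + 2*(-2)*conj(0) + 4*(0)*conj(0) + 4*(0)*conj(0)]
      = (1/16)[(8) + (8) + (0) + (0) + (0) + (0) + (0)] = 16/16 = 1
  <chi_5*chi_7, chi_7> = (1/16)[1*(4)*conj(2) + 1*(4)*conj(-2) + 2*(-2)*conj(-sqrt(2)) + 2*(0)*conj(0) + 2*(-2)*conj(sqrt(2)) + 4*(0)*conj(0) + 4*(0)*conj(0)]
      = (1/16)[(8) + (-8) + (4*sqrt(2)) + (0) + (-4*sqrt(2)) + (0) + (0)] = 0/16 = 0
Hence the multiplicities are chi_3: 1, chi_4: 1, chi_6: 1. Dimension check: dim(chi_5)*dim(chi_7) = 2*2 = 4 and sum (mult * dim) = 1*1 + 1*1 + 1*2 = 4.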